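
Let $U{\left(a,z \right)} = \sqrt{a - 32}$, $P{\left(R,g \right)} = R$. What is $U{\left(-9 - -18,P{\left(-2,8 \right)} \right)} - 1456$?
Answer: $-1456 + i \sqrt{23} \approx -1456.0 + 4.7958 i$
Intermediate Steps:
$U{\left(a,z \right)} = \sqrt{-32 + a}$
$U{\left(-9 - -18,P{\left(-2,8 \right)} \right)} - 1456 = \sqrt{-32 - -9} - 1456 = \sqrt{-32 + \left(-9 + 18\right)} - 1456 = \sqrt{-32 + 9} - 1456 = \sqrt{-23} - 1456 = i \sqrt{23} - 1456 = -1456 + i \sqrt{23}$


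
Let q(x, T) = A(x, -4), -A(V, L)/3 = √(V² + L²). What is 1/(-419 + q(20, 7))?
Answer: -419/171817 + 12*√26/171817 ≈ -0.0020825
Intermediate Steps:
A(V, L) = -3*√(L² + V²) (A(V, L) = -3*√(V² + L²) = -3*√(L² + V²))
q(x, T) = -3*√(16 + x²) (q(x, T) = -3*√((-4)² + x²) = -3*√(16 + x²))
1/(-419 + q(20, 7)) = 1/(-419 - 3*√(16 + 20²)) = 1/(-419 - 3*√(16 + 400)) = 1/(-419 - 12*√26)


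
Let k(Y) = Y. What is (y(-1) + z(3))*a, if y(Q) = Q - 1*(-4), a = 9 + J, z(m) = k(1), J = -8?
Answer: 4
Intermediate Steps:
z(m) = 1
a = 1 (a = 9 - 8 = 1)
y(Q) = 4 + Q (y(Q) = Q + 4 = 4 + Q)
(y(-1) + z(3))*a = ((4 - 1) + 1)*1 = (3 + 1)*1 = 4*1 = 4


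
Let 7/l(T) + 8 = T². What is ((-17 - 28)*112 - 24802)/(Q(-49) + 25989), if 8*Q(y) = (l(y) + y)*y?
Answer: -285647624/251639333 ≈ -1.1351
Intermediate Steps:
l(T) = 7/(-8 + T²)
Q(y) = y*(y + 7/(-8 + y²))/8 (Q(y) = ((7/(-8 + y²) + y)*y)/8 = ((y + 7/(-8 + y²))*y)/8 = (y*(y + 7/(-8 + y²)))/8 = y*(y + 7/(-8 + y²))/8)
((-17 - 28)*112 - 24802)/(Q(-49) + 25989) = ((-17 - 28)*112 - 24802)/((⅛)*(-49)*(7 - 49*(-8 + (-49)²))/(-8 + (-49)²) + 25989) = (-45*112 - 24802)/((⅛)*(-49)*(7 - 49*(-8 + 2401))/(-8 + 2401) + 25989) = (-5040 - 24802)/((⅛)*(-49)*(7 - 49*2393)/2393 + 25989) = -29842/((⅛)*(-49)*(1/2393)*(7 - 117257) + 25989) = -29842/((⅛)*(-49)*(1/2393)*(-117250) + 25989) = -29842/(2872625/9572 + 25989) = -29842/251639333/9572 = -29842*9572/251639333 = -285647624/251639333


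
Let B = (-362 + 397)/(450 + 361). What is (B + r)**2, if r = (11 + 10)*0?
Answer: 1225/657721 ≈ 0.0018625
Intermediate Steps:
r = 0 (r = 21*0 = 0)
B = 35/811 ≈ 0.043157
(B + r)**2 = (35/811 + 0)**2 = (35/811)**2 = 1225/657721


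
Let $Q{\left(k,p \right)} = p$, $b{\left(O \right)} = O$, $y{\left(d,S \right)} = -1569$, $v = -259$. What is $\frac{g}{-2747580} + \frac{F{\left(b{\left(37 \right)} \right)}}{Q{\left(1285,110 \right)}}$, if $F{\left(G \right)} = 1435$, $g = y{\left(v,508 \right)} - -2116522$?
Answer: $\frac{33728477}{2747580} \approx 12.276$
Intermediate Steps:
$g = 2114953$ ($g = -1569 - -2116522 = -1569 + 2116522 = 2114953$)
$\frac{g}{-2747580} + \frac{F{\left(b{\left(37 \right)} \right)}}{Q{\left(1285,110 \right)}} = \frac{2114953}{-2747580} + \frac{1435}{110} = 2114953 \left(- \frac{1}{2747580}\right) + 1435 \cdot \frac{1}{110} = - \frac{2114953}{2747580} + \frac{287}{22} = \frac{33728477}{2747580}$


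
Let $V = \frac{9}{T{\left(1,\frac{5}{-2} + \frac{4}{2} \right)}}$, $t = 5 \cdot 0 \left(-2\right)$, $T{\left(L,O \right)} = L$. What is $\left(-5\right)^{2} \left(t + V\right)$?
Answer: $225$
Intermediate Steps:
$t = 0$ ($t = 0 \left(-2\right) = 0$)
$V = 9$ ($V = \frac{9}{1} = 9 \cdot 1 = 9$)
$\left(-5\right)^{2} \left(t + V\right) = \left(-5\right)^{2} \left(0 + 9\right) = 25 \cdot 9 = 225$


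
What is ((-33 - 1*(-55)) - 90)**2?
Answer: 4624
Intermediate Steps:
((-33 - 1*(-55)) - 90)**2 = ((-33 + 55) - 90)**2 = (22 - 90)**2 = (-68)**2 = 4624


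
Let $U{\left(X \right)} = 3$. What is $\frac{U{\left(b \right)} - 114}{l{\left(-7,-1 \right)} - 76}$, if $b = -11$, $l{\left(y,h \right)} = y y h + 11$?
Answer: $\frac{37}{38} \approx 0.97368$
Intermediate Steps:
$l{\left(y,h \right)} = 11 + h y^{2}$ ($l{\left(y,h \right)} = y^{2} h + 11 = h y^{2} + 11 = 11 + h y^{2}$)
$\frac{U{\left(b \right)} - 114}{l{\left(-7,-1 \right)} - 76} = \frac{3 - 114}{\left(11 - \left(-7\right)^{2}\right) - 76} = \frac{1}{\left(11 - 49\right) - 76} \left(-111\right) = \frac{1}{-38 - 76} \left(-111\right) = \frac{1}{-114} \left(-111\right) = \left(- \frac{1}{114}\right) \left(-111\right) = \frac{37}{38}$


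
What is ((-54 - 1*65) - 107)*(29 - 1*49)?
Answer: 4520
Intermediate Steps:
((-54 - 1*65) - 107)*(29 - 1*49) = ((-54 - 65) - 107)*(29 - 49) = (-119 - 107)*(-20) = -226*(-20) = 4520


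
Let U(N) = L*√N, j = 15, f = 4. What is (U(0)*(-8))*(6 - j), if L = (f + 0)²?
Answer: 0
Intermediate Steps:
L = 16 (L = (4 + 0)² = 4² = 16)
U(N) = 16*√N
(U(0)*(-8))*(6 - j) = ((16*√0)*(-8))*(6 - 1*15) = ((16*0)*(-8))*(6 - 15) = (0*(-8))*(-9) = 0*(-9) = 0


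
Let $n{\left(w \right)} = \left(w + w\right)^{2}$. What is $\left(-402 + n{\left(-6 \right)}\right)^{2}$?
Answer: $66564$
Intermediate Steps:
$n{\left(w \right)} = 4 w^{2}$ ($n{\left(w \right)} = \left(2 w\right)^{2} = 4 w^{2}$)
$\left(-402 + n{\left(-6 \right)}\right)^{2} = \left(-402 + 4 \left(-6\right)^{2}\right)^{2} = \left(-402 + 4 \cdot 36\right)^{2} = \left(-402 + 144\right)^{2} = \left(-258\right)^{2} = 66564$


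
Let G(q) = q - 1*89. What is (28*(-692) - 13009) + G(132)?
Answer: -32342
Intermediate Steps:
G(q) = -89 + q (G(q) = q - 89 = -89 + q)
(28*(-692) - 13009) + G(132) = (28*(-692) - 13009) + (-89 + 132) = (-19376 - 13009) + 43 = -32385 + 43 = -32342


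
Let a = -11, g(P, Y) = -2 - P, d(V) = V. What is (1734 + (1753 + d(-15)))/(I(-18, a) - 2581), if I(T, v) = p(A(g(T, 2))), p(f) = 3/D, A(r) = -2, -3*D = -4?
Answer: -13888/10315 ≈ -1.3464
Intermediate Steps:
D = 4/3 (D = -1/3*(-4) = 4/3 ≈ 1.3333)
p(f) = 9/4 (p(f) = 3/(4/3) = 3*(3/4) = 9/4)
I(T, v) = 9/4
(1734 + (1753 + d(-15)))/(I(-18, a) - 2581) = (1734 + (1753 - 15))/(9/4 - 2581) = (1734 + 1738)/(-10315/4) = 3472*(-4/10315) = -13888/10315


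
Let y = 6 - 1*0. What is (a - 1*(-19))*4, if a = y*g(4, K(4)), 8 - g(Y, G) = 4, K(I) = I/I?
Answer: 172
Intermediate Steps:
K(I) = 1
y = 6 (y = 6 + 0 = 6)
g(Y, G) = 4 (g(Y, G) = 8 - 1*4 = 8 - 4 = 4)
a = 24 (a = 6*4 = 24)
(a - 1*(-19))*4 = (24 - 1*(-19))*4 = (24 + 19)*4 = 43*4 = 172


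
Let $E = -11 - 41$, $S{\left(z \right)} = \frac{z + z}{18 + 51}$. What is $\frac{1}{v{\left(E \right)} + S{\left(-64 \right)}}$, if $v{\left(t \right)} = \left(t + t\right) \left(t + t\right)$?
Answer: $\frac{69}{746176} \approx 9.2471 \cdot 10^{-5}$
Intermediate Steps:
$S{\left(z \right)} = \frac{2 z}{69}$
$E = -52$ ($E = -11 - 41 = -52$)
$v{\left(t \right)} = 4 t^{2}$ ($v{\left(t \right)} = 2 t 2 t = 4 t^{2}$)
$\frac{1}{v{\left(E \right)} + S{\left(-64 \right)}} = \frac{1}{4 \left(-52\right)^{2} + \frac{2}{69} \left(-64\right)} = \frac{1}{4 \cdot 2704 - \frac{128}{69}} = \frac{1}{10816 - \frac{128}{69}} = \frac{1}{\frac{746176}{69}} = \frac{69}{746176}$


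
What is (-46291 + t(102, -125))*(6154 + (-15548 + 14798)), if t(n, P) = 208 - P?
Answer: -248357032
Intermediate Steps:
(-46291 + t(102, -125))*(6154 + (-15548 + 14798)) = (-46291 + (208 - 1*(-125)))*(6154 + (-15548 + 14798)) = (-46291 + (208 + 125))*(6154 - 750) = (-46291 + 333)*5404 = -45958*5404 = -248357032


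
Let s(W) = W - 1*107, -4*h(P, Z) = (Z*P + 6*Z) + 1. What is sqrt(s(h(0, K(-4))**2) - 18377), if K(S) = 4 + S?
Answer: I*sqrt(295743)/4 ≈ 135.96*I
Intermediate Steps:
h(P, Z) = -1/4 - 3*Z/2 - P*Z/4 (h(P, Z) = -((Z*P + 6*Z) + 1)/4 = -((P*Z + 6*Z) + 1)/4 = -((6*Z + P*Z) + 1)/4 = -(1 + 6*Z + P*Z)/4 = -1/4 - 3*Z/2 - P*Z/4)
s(W) = -107 + W (s(W) = W - 107 = -107 + W)
sqrt(s(h(0, K(-4))**2) - 18377) = sqrt((-107 + (-1/4 - 3*(4 - 4)/2 - 1/4*0*(4 - 4))**2) - 18377) = sqrt((-107 + (-1/4 - 3/2*0 - 1/4*0*0)**2) - 18377) = sqrt((-107 + (-1/4 + 0 + 0)**2) - 18377) = sqrt((-107 + (-1/4)**2) - 18377) = sqrt((-107 + 1/16) - 18377) = sqrt(-1711/16 - 18377) = sqrt(-295743/16) = I*sqrt(295743)/4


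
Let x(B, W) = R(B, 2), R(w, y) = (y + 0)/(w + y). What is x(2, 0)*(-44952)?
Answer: -22476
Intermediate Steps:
R(w, y) = y/(w + y)
x(B, W) = 2/(2 + B) (x(B, W) = 2/(B + 2) = 2/(2 + B))
x(2, 0)*(-44952) = (2/(2 + 2))*(-44952) = (2/4)*(-44952) = (2*(¼))*(-44952) = (½)*(-44952) = -22476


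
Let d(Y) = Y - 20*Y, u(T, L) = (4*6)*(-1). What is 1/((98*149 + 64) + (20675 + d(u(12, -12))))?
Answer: 1/35797 ≈ 2.7935e-5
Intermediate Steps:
u(T, L) = -24 (u(T, L) = 24*(-1) = -24)
d(Y) = -19*Y (d(Y) = Y - 20*Y = -19*Y)
1/((98*149 + 64) + (20675 + d(u(12, -12)))) = 1/((98*149 + 64) + (20675 - 19*(-24))) = 1/((14602 + 64) + (20675 + 456)) = 1/(14666 + 21131) = 1/35797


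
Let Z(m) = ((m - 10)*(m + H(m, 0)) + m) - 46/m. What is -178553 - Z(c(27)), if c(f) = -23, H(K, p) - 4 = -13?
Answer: -179588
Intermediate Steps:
H(K, p) = -9 (H(K, p) = 4 - 13 = -9)
Z(m) = m - 46/m + (-10 + m)*(-9 + m) (Z(m) = ((m - 10)*(m - 9) + m) - 46/m = ((-10 + m)*(-9 + m) + m) - 46/m = (m + (-10 + m)*(-9 + m)) - 46/m = m - 46/m + (-10 + m)*(-9 + m))
-178553 - Z(c(27)) = -178553 - (90 + (-23)² - 46/(-23) - 18*(-23)) = -178553 - (90 + 529 - 46*(-1/23) + 414) = -178553 - (90 + 529 + 2 + 414) = -178553 - 1*1035 = -178553 - 1035 = -179588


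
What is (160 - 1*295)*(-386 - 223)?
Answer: 82215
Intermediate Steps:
(160 - 1*295)*(-386 - 223) = (160 - 295)*(-609) = -135*(-609) = 82215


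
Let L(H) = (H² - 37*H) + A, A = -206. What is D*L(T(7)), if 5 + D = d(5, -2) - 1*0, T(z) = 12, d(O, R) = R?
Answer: 3542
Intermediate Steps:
D = -7 (D = -5 + (-2 - 1*0) = -5 + (-2 + 0) = -5 - 2 = -7)
L(H) = -206 + H² - 37*H (L(H) = (H² - 37*H) - 206 = -206 + H² - 37*H)
D*L(T(7)) = -7*(-206 + 12² - 37*12) = -7*(-206 + 144 - 444) = -7*(-506) = 3542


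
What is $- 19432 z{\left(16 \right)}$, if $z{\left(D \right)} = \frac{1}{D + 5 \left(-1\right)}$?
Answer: $- \frac{19432}{11} \approx -1766.5$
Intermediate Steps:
$z{\left(D \right)} = \frac{1}{-5 + D}$ ($z{\left(D \right)} = \frac{1}{D - 5} = \frac{1}{-5 + D}$)
$- 19432 z{\left(16 \right)} = - \frac{19432}{-5 + 16} = - \frac{19432}{11}$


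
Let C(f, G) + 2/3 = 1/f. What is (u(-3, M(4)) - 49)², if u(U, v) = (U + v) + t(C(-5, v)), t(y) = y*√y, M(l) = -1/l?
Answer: 147388223/54000 + 2717*I*√195/450 ≈ 2729.4 + 84.313*I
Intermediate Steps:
C(f, G) = -⅔ + 1/f
t(y) = y^(3/2)
u(U, v) = U + v - 13*I*√195/225 (u(U, v) = (U + v) + (-⅔ + 1/(-5))^(3/2) = (U + v) + (-⅔ - ⅕)^(3/2) = (U + v) + (-13/15)^(3/2) = (U + v) - 13*I*√195/225 = U + v - 13*I*√195/225)
(u(-3, M(4)) - 49)² = ((-3 - 1/4 - 13*I*√195/225) - 49)² = ((-3 - 1*¼ - 13*I*√195/225) - 49)² = ((-3 - ¼ - 13*I*√195/225) - 49)² = ((-13/4 - 13*I*√195/225) - 49)² = (-209/4 - 13*I*√195/225)²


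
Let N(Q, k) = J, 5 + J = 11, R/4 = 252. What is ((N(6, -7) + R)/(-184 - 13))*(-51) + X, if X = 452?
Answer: 140758/197 ≈ 714.51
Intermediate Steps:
R = 1008 (R = 4*252 = 1008)
J = 6 (J = -5 + 11 = 6)
N(Q, k) = 6
((N(6, -7) + R)/(-184 - 13))*(-51) + X = ((6 + 1008)/(-184 - 13))*(-51) + 452 = (1014/(-197))*(-51) + 452 = (1014*(-1/197))*(-51) + 452 = -1014/197*(-51) + 452 = 51714/197 + 452 = 140758/197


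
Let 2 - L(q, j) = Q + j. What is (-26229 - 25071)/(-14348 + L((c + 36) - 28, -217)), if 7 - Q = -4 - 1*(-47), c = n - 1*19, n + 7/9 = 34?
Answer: 51300/14093 ≈ 3.6401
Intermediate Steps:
n = 299/9 (n = -7/9 + 34 = 299/9 ≈ 33.222)
c = 128/9 (c = 299/9 - 1*19 = 299/9 - 19 = 128/9 ≈ 14.222)
Q = -36 (Q = 7 - (-4 - 1*(-47)) = 7 - (-4 + 47) = 7 - 1*43 = 7 - 43 = -36)
L(q, j) = 38 - j (L(q, j) = 2 - (-36 + j) = 2 + (36 - j) = 38 - j)
(-26229 - 25071)/(-14348 + L((c + 36) - 28, -217)) = (-26229 - 25071)/(-14348 + (38 - 1*(-217))) = -51300/(-14348 + (38 + 217)) = -51300/(-14348 + 255) = -51300/(-14093) = -51300*(-1/14093) = 51300/14093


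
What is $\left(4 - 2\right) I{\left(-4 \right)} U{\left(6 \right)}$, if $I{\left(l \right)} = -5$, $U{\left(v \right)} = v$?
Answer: $-60$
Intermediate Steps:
$\left(4 - 2\right) I{\left(-4 \right)} U{\left(6 \right)} = \left(4 - 2\right) \left(-5\right) 6 = 2 \left(-5\right) 6 = \left(-10\right) 6 = -60$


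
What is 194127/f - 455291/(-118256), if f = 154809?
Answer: 31146608977/6102364368 ≈ 5.1040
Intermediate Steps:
194127/f - 455291/(-118256) = 194127/154809 - 455291/(-118256) = 194127*(1/154809) - 455291*(-1/118256) = 64709/51603 + 455291/118256 = 31146608977/6102364368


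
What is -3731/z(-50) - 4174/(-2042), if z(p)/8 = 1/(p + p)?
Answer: 95237949/2042 ≈ 46640.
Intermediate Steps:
z(p) = 4/p (z(p) = 8/(p + p) = 8/((2*p)) = 8*(1/(2*p)) = 4/p)
-3731/z(-50) - 4174/(-2042) = -3731/(4/(-50)) - 4174/(-2042) = -3731/(4*(-1/50)) - 4174*(-1/2042) = -3731/(-2/25) + 2087/1021 = -3731*(-25/2) + 2087/1021 = 93275/2 + 2087/1021 = 95237949/2042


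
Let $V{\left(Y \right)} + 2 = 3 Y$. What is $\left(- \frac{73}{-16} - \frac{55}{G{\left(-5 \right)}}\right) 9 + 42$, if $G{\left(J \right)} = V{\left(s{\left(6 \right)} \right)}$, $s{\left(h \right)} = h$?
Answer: $\frac{417}{8} \approx 52.125$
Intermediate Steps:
$V{\left(Y \right)} = -2 + 3 Y$
$G{\left(J \right)} = 16$ ($G{\left(J \right)} = -2 + 3 \cdot 6 = -2 + 18 = 16$)
$\left(- \frac{73}{-16} - \frac{55}{G{\left(-5 \right)}}\right) 9 + 42 = \left(- \frac{73}{-16} - \frac{55}{16}\right) 9 + 42 = \left(\left(-73\right) \left(- \frac{1}{16}\right) - \frac{55}{16}\right) 9 + 42 = \left(\frac{73}{16} - \frac{55}{16}\right) 9 + 42 = \frac{9}{8} \cdot 9 + 42 = \frac{81}{8} + 42 = \frac{417}{8}$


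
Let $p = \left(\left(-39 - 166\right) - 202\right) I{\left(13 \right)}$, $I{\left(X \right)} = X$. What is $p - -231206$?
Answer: $225915$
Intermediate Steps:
$p = -5291$ ($p = \left(\left(-39 - 166\right) - 202\right) 13 = \left(-205 - 202\right) 13 = \left(-407\right) 13 = -5291$)
$p - -231206 = -5291 - -231206 = -5291 + 231206 = 225915$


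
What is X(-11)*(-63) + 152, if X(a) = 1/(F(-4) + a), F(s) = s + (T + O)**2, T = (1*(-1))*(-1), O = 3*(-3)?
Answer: 1055/7 ≈ 150.71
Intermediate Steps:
O = -9
T = 1 (T = -1*(-1) = 1)
F(s) = 64 + s (F(s) = s + (1 - 9)**2 = s + (-8)**2 = s + 64 = 64 + s)
X(a) = 1/(60 + a) (X(a) = 1/((64 - 4) + a) = 1/(60 + a))
X(-11)*(-63) + 152 = -63/(60 - 11) + 152 = -63/49 + 152 = (1/49)*(-63) + 152 = -9/7 + 152 = 1055/7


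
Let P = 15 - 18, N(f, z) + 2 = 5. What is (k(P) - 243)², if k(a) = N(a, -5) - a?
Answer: 56169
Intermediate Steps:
N(f, z) = 3 (N(f, z) = -2 + 5 = 3)
P = -3
k(a) = 3 - a
(k(P) - 243)² = ((3 - 1*(-3)) - 243)² = ((3 + 3) - 243)² = (6 - 243)² = (-237)² = 56169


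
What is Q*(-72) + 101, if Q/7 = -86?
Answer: 43445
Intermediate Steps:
Q = -602 (Q = 7*(-86) = -602)
Q*(-72) + 101 = -602*(-72) + 101 = 43344 + 101 = 43445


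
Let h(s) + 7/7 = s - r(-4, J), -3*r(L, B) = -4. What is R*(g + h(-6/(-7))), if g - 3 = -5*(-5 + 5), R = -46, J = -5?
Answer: -1472/21 ≈ -70.095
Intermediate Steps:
r(L, B) = 4/3 (r(L, B) = -1/3*(-4) = 4/3)
h(s) = -7/3 + s (h(s) = -1 + (s - 1*4/3) = -1 + (s - 4/3) = -1 + (-4/3 + s) = -7/3 + s)
g = 3 (g = 3 - 5*(-5 + 5) = 3 - 5*0 = 3 + 0 = 3)
R*(g + h(-6/(-7))) = -46*(3 + (-7/3 - 6/(-7))) = -46*(3 + (-7/3 - 6*(-1/7))) = -46*(3 + (-7/3 + 6/7)) = -46*(3 - 31/21) = -46*32/21 = -1472/21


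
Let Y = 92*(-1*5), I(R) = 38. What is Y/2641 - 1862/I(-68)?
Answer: -129869/2641 ≈ -49.174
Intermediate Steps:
Y = -460 (Y = 92*(-5) = -460)
Y/2641 - 1862/I(-68) = -460/2641 - 1862/38 = -460*1/2641 - 1862*1/38 = -460/2641 - 49 = -129869/2641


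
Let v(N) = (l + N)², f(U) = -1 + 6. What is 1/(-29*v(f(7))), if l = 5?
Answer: -1/2900 ≈ -0.00034483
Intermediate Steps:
f(U) = 5
v(N) = (5 + N)²
1/(-29*v(f(7))) = 1/(-29*(5 + 5)²) = 1/(-29*10²) = 1/(-29*100) = 1/(-2900) = -1/2900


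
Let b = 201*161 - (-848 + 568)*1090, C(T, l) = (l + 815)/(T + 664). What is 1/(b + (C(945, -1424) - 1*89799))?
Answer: 1609/398648449 ≈ 4.0361e-6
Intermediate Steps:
C(T, l) = (815 + l)/(664 + T)
b = 337561 (b = 32361 - (-280)*1090 = 32361 - 1*(-305200) = 32361 + 305200 = 337561)
1/(b + (C(945, -1424) - 1*89799)) = 1/(337561 + ((815 - 1424)/(664 + 945) - 1*89799)) = 1/(337561 + (-609/1609 - 89799)) = 1/(337561 - 144487200/1609) = 1/(398648449/1609) = 1609/398648449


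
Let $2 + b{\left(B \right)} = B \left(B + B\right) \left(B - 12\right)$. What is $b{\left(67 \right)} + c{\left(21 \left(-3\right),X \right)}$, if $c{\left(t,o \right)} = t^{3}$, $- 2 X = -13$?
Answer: $243741$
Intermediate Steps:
$X = \frac{13}{2}$ ($X = \left(- \frac{1}{2}\right) \left(-13\right) = \frac{13}{2} \approx 6.5$)
$b{\left(B \right)} = -2 + 2 B^{2} \left(-12 + B\right)$ ($b{\left(B \right)} = -2 + B \left(B + B\right) \left(B - 12\right) = -2 + B 2 B \left(-12 + B\right) = -2 + 2 B^{2} \left(-12 + B\right)$)
$b{\left(67 \right)} + c{\left(21 \left(-3\right),X \right)} = \left(-2 - 24 \cdot 67^{2} + 2 \cdot 67^{3}\right) + \left(21 \left(-3\right)\right)^{3} = \left(-2 - 107736 + 2 \cdot 300763\right) + \left(-63\right)^{3} = \left(-2 - 107736 + 601526\right) - 250047 = 493788 - 250047 = 243741$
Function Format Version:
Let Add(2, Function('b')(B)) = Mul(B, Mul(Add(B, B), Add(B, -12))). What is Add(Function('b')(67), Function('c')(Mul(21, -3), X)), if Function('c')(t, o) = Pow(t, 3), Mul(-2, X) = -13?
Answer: 243741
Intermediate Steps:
X = Rational(13, 2) (X = Mul(Rational(-1, 2), -13) = Rational(13, 2) ≈ 6.5000)
Function('b')(B) = Add(-2, Mul(2, Pow(B, 2), Add(-12, B))) (Function('b')(B) = Add(-2, Mul(B, Mul(Add(B, B), Add(B, -12)))) = Add(-2, Mul(B, Mul(Mul(2, B), Add(-12, B)))) = Add(-2, Mul(B, Mul(2, B, Add(-12, B)))) = Add(-2, Mul(2, Pow(B, 2), Add(-12, B))))
Add(Function('b')(67), Function('c')(Mul(21, -3), X)) = Add(Add(-2, Mul(-24, Pow(67, 2)), Mul(2, Pow(67, 3))), Pow(Mul(21, -3), 3)) = Add(Add(-2, Mul(-24, 4489), Mul(2, 300763)), Pow(-63, 3)) = Add(Add(-2, -107736, 601526), -250047) = Add(493788, -250047) = 243741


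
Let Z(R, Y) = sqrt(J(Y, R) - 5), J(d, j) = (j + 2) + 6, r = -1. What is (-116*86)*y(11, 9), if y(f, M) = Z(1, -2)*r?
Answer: 19952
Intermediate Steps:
J(d, j) = 8 + j (J(d, j) = (2 + j) + 6 = 8 + j)
Z(R, Y) = sqrt(3 + R) (Z(R, Y) = sqrt((8 + R) - 5) = sqrt(3 + R))
y(f, M) = -2 (y(f, M) = sqrt(3 + 1)*(-1) = sqrt(4)*(-1) = 2*(-1) = -2)
(-116*86)*y(11, 9) = -116*86*(-2) = -9976*(-2) = 19952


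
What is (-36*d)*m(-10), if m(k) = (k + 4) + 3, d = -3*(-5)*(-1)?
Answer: -1620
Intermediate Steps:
d = -15 (d = 15*(-1) = -15)
m(k) = 7 + k (m(k) = (4 + k) + 3 = 7 + k)
(-36*d)*m(-10) = (-36*(-15))*(7 - 10) = 540*(-3) = -1620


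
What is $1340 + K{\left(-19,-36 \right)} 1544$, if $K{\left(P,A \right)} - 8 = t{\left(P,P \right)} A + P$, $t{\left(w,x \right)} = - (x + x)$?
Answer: $-2127836$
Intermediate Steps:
$t{\left(w,x \right)} = - 2 x$
$K{\left(P,A \right)} = 8 + P - 2 A P$ ($K{\left(P,A \right)} = 8 + \left(- 2 P A + P\right) = 8 - \left(- P + 2 A P\right) = 8 + P - 2 A P$)
$1340 + K{\left(-19,-36 \right)} 1544 = 1340 + \left(8 - 19 - \left(-72\right) \left(-19\right)\right) 1544 = 1340 + \left(8 - 19 - 1368\right) 1544 = 1340 - 2129176 = -2127836$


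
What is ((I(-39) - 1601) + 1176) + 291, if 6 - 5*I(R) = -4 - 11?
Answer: -649/5 ≈ -129.80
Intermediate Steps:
I(R) = 21/5 (I(R) = 6/5 - (-4 - 11)/5 = 6/5 - ⅕*(-15) = 6/5 + 3 = 21/5)
((I(-39) - 1601) + 1176) + 291 = ((21/5 - 1601) + 1176) + 291 = (-7984/5 + 1176) + 291 = -2104/5 + 291 = -649/5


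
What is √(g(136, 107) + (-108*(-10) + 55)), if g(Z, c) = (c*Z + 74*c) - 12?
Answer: √23593 ≈ 153.60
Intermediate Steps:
g(Z, c) = -12 + 74*c + Z*c (g(Z, c) = (Z*c + 74*c) - 12 = (74*c + Z*c) - 12 = -12 + 74*c + Z*c)
√(g(136, 107) + (-108*(-10) + 55)) = √((-12 + 74*107 + 136*107) + (-108*(-10) + 55)) = √((-12 + 7918 + 14552) + (1080 + 55)) = √(22458 + 1135) = √23593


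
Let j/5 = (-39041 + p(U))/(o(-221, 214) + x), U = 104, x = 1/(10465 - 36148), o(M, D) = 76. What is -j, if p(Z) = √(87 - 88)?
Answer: 5013450015/1951907 - 128415*I/1951907 ≈ 2568.5 - 0.065789*I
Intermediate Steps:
x = -1/25683 (x = 1/(-25683) = -1/25683 ≈ -3.8936e-5)
p(Z) = I (p(Z) = √(-1) = I)
j = -5013450015/1951907 + 128415*I/1951907 (j = 5*((-39041 + I)/(76 - 1/25683)) = 5*((-39041 + I)/(1951907/25683)) = 5*((-39041 + I)*(25683/1951907)) = 5*(-1002690003/1951907 + 25683*I/1951907) = -5013450015/1951907 + 128415*I/1951907 ≈ -2568.5 + 0.065789*I)
-j = -(-5013450015/1951907 + 128415*I/1951907) = 5013450015/1951907 - 128415*I/1951907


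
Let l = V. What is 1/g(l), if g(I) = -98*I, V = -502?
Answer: 1/49196 ≈ 2.0327e-5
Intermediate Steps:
l = -502
1/g(l) = 1/(-98*(-502)) = 1/49196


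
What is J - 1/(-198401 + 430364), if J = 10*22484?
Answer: 52154560919/231963 ≈ 2.2484e+5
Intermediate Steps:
J = 224840
J - 1/(-198401 + 430364) = 224840 - 1/(-198401 + 430364) = 224840 - 1/231963 = 52154560919/231963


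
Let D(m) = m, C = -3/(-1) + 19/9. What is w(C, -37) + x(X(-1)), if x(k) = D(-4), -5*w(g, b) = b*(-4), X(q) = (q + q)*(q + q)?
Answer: -168/5 ≈ -33.600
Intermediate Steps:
C = 46/9 (C = -3*(-1) + 19*(⅑) = 3 + 19/9 = 46/9 ≈ 5.1111)
X(q) = 4*q² (X(q) = (2*q)*(2*q) = 4*q²)
w(g, b) = 4*b/5 (w(g, b) = -b*(-4)/5 = -(-4)*b/5 = 4*b/5)
x(k) = -4
w(C, -37) + x(X(-1)) = (⅘)*(-37) - 4 = -148/5 - 4 = -168/5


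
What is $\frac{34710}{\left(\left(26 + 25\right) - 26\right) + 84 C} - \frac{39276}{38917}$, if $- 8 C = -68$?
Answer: $\frac{1321784106}{28759663} \approx 45.96$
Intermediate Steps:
$C = \frac{17}{2}$ ($C = \left(- \frac{1}{8}\right) \left(-68\right) = \frac{17}{2} \approx 8.5$)
$\frac{34710}{\left(\left(26 + 25\right) - 26\right) + 84 C} - \frac{39276}{38917} = \frac{34710}{\left(\left(26 + 25\right) - 26\right) + 84 \cdot \frac{17}{2}} - \frac{39276}{38917} = \frac{34710}{\left(51 - 26\right) + 714} - \frac{39276}{38917} = \frac{34710}{25 + 714} - \frac{39276}{38917} = \frac{34710}{739} - \frac{39276}{38917} = \frac{1321784106}{28759663}$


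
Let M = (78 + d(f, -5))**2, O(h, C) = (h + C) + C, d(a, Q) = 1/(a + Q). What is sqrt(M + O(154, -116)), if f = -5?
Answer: sqrt(599041)/10 ≈ 77.398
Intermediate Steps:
d(a, Q) = 1/(Q + a)
O(h, C) = h + 2*C (O(h, C) = (C + h) + C = h + 2*C)
M = 606841/100 (M = (78 + 1/(-5 - 5))**2 = (78 + 1/(-10))**2 = (78 - 1/10)**2 = (779/10)**2 = 606841/100 ≈ 6068.4)
sqrt(M + O(154, -116)) = sqrt(606841/100 + (154 + 2*(-116))) = sqrt(606841/100 + (154 - 232)) = sqrt(606841/100 - 78) = sqrt(599041/100) = sqrt(599041)/10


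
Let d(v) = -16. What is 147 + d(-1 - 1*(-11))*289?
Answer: -4477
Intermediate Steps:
147 + d(-1 - 1*(-11))*289 = 147 - 16*289 = 147 - 4624 = -4477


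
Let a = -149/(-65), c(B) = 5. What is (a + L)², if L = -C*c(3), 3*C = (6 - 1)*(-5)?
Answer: 73479184/38025 ≈ 1932.4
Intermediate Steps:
C = -25/3 (C = ((6 - 1)*(-5))/3 = (5*(-5))/3 = (⅓)*(-25) = -25/3 ≈ -8.3333)
a = 149/65 (a = -149*(-1/65) = 149/65 ≈ 2.2923)
L = 125/3 (L = -(-25)*5/3 = -1*(-125/3) = 125/3 ≈ 41.667)
(a + L)² = (149/65 + 125/3)² = (8572/195)² = 73479184/38025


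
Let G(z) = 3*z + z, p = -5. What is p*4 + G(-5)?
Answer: -40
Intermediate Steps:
G(z) = 4*z
p*4 + G(-5) = -5*4 + 4*(-5) = -20 - 20 = -40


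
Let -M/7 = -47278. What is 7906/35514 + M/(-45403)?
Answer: -5697130063/806221071 ≈ -7.0665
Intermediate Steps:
M = 330946 (M = -7*(-47278) = 330946)
7906/35514 + M/(-45403) = 7906/35514 + 330946/(-45403) = 7906*(1/35514) + 330946*(-1/45403) = 3953/17757 - 330946/45403 = -5697130063/806221071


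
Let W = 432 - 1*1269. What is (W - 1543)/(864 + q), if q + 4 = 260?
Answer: -17/8 ≈ -2.1250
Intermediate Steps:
q = 256 (q = -4 + 260 = 256)
W = -837 (W = 432 - 1269 = -837)
(W - 1543)/(864 + q) = (-837 - 1543)/(864 + 256) = -2380/1120 = -2380*1/1120 = -17/8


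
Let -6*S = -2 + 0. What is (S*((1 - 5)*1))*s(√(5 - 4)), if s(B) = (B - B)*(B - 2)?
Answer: 0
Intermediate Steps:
s(B) = 0 (s(B) = 0*(-2 + B) = 0)
S = ⅓ (S = -(-2 + 0)/6 = -⅙*(-2) = ⅓ ≈ 0.33333)
(S*((1 - 5)*1))*s(√(5 - 4)) = (((1 - 5)*1)/3)*0 = ((-4*1)/3)*0 = ((⅓)*(-4))*0 = -4/3*0 = 0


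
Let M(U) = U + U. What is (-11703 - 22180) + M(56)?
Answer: -33771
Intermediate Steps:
M(U) = 2*U
(-11703 - 22180) + M(56) = (-11703 - 22180) + 2*56 = -33883 + 112 = -33771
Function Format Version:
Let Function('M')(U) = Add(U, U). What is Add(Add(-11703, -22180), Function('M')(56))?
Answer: -33771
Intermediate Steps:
Function('M')(U) = Mul(2, U)
Add(Add(-11703, -22180), Function('M')(56)) = Add(Add(-11703, -22180), Mul(2, 56)) = Add(-33883, 112) = -33771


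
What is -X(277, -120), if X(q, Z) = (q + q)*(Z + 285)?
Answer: -91410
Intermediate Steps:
X(q, Z) = 2*q*(285 + Z) (X(q, Z) = (2*q)*(285 + Z) = 2*q*(285 + Z))
-X(277, -120) = -2*277*(285 - 120) = -2*277*165 = -1*91410 = -91410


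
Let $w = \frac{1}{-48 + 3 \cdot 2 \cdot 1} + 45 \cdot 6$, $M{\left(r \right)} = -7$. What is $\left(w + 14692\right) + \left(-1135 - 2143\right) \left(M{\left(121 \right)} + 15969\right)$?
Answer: $- \frac{2196955909}{42} \approx -5.2308 \cdot 10^{7}$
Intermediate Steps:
$w = \frac{11339}{42}$ ($w = \frac{1}{-48 + 6 \cdot 1} + 270 = \frac{1}{-48 + 6} + 270 = \frac{1}{-42} + 270 = - \frac{1}{42} + 270 = \frac{11339}{42} \approx 269.98$)
$\left(w + 14692\right) + \left(-1135 - 2143\right) \left(M{\left(121 \right)} + 15969\right) = \left(\frac{11339}{42} + 14692\right) + \left(-1135 - 2143\right) \left(-7 + 15969\right) = \frac{628403}{42} - 52323436 = - \frac{2196955909}{42}$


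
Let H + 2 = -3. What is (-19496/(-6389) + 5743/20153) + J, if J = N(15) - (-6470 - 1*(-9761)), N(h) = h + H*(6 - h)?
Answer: -415585942512/128757517 ≈ -3227.7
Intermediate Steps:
H = -5 (H = -2 - 3 = -5)
N(h) = -30 + 6*h (N(h) = h - 5*(6 - h) = h + (-30 + 5*h) = -30 + 6*h)
J = -3231 (J = (-30 + 6*15) - (-6470 - 1*(-9761)) = (-30 + 90) - (-6470 + 9761) = 60 - 1*3291 = 60 - 3291 = -3231)
(-19496/(-6389) + 5743/20153) + J = (-19496/(-6389) + 5743/20153) - 3231 = (-19496*(-1/6389) + 5743*(1/20153)) - 3231 = (19496/6389 + 5743/20153) - 3231 = 429594915/128757517 - 3231 = -415585942512/128757517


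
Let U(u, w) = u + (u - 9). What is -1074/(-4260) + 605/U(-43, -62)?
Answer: -82509/13490 ≈ -6.1163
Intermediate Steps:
U(u, w) = -9 + 2*u (U(u, w) = u + (-9 + u) = -9 + 2*u)
-1074/(-4260) + 605/U(-43, -62) = -1074/(-4260) + 605/(-9 + 2*(-43)) = -1074*(-1/4260) + 605/(-9 - 86) = 179/710 + 605/(-95) = 179/710 + 605*(-1/95) = 179/710 - 121/19 = -82509/13490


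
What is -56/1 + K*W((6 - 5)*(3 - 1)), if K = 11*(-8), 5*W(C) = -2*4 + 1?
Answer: 336/5 ≈ 67.200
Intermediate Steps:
W(C) = -7/5 (W(C) = (-2*4 + 1)/5 = (-8 + 1)/5 = (1/5)*(-7) = -7/5)
K = -88
-56/1 + K*W((6 - 5)*(3 - 1)) = -56/1 - 88*(-7/5) = -56*1 + 616/5 = -56 + 616/5 = 336/5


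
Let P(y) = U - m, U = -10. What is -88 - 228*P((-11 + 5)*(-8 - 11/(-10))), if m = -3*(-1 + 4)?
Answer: 140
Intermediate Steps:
m = -9 (m = -3*3 = -9)
P(y) = -1 (P(y) = -10 - 1*(-9) = -10 + 9 = -1)
-88 - 228*P((-11 + 5)*(-8 - 11/(-10))) = -88 - 228*(-1) = -88 + 228 = 140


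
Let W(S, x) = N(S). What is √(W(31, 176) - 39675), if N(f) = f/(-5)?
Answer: 13*I*√5870/5 ≈ 199.2*I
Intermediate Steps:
N(f) = -f/5 (N(f) = f*(-⅕) = -f/5)
W(S, x) = -S/5
√(W(31, 176) - 39675) = √(-⅕*31 - 39675) = √(-31/5 - 39675) = √(-198406/5) = 13*I*√5870/5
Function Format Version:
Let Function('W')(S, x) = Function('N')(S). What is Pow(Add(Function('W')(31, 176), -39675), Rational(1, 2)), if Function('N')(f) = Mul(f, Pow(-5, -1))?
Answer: Mul(Rational(13, 5), I, Pow(5870, Rational(1, 2))) ≈ Mul(199.20, I)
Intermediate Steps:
Function('N')(f) = Mul(Rational(-1, 5), f) (Function('N')(f) = Mul(f, Rational(-1, 5)) = Mul(Rational(-1, 5), f))
Function('W')(S, x) = Mul(Rational(-1, 5), S)
Pow(Add(Function('W')(31, 176), -39675), Rational(1, 2)) = Pow(Add(Mul(Rational(-1, 5), 31), -39675), Rational(1, 2)) = Pow(Add(Rational(-31, 5), -39675), Rational(1, 2)) = Pow(Rational(-198406, 5), Rational(1, 2)) = Mul(Rational(13, 5), I, Pow(5870, Rational(1, 2)))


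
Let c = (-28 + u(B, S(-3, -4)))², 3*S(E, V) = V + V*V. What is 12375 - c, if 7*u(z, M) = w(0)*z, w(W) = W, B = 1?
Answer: 11591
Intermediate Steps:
S(E, V) = V/3 + V²/3 (S(E, V) = (V + V*V)/3 = (V + V²)/3 = V/3 + V²/3)
u(z, M) = 0 (u(z, M) = (0*z)/7 = (⅐)*0 = 0)
c = 784 (c = (-28 + 0)² = (-28)² = 784)
12375 - c = 12375 - 1*784 = 12375 - 784 = 11591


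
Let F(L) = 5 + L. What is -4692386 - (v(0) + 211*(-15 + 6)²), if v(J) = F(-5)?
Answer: -4709477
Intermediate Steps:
v(J) = 0 (v(J) = 5 - 5 = 0)
-4692386 - (v(0) + 211*(-15 + 6)²) = -4692386 - (0 + 211*(-15 + 6)²) = -4692386 - (0 + 211*(-9)²) = -4692386 - (0 + 211*81) = -4692386 - (0 + 17091) = -4692386 - 1*17091 = -4692386 - 17091 = -4709477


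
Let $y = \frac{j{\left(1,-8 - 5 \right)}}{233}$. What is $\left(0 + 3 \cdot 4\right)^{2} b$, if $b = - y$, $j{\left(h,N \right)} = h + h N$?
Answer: $\frac{1728}{233} \approx 7.4163$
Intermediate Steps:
$j{\left(h,N \right)} = h + N h$
$y = - \frac{12}{233}$ ($y = \frac{1 \left(1 - 13\right)}{233} = 1 \left(1 - 13\right) \frac{1}{233} = 1 \left(-12\right) \frac{1}{233} = \left(-12\right) \frac{1}{233} = - \frac{12}{233} \approx -0.051502$)
$b = \frac{12}{233}$ ($b = \left(-1\right) \left(- \frac{12}{233}\right) = \frac{12}{233} \approx 0.051502$)
$\left(0 + 3 \cdot 4\right)^{2} b = \left(0 + 3 \cdot 4\right)^{2} \cdot \frac{12}{233} = \left(0 + 12\right)^{2} \cdot \frac{12}{233} = 12^{2} \cdot \frac{12}{233} = 144 \cdot \frac{12}{233} = \frac{1728}{233}$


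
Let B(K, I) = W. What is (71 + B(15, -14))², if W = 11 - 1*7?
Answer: 5625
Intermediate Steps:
W = 4 (W = 11 - 7 = 4)
B(K, I) = 4
(71 + B(15, -14))² = (71 + 4)² = 75² = 5625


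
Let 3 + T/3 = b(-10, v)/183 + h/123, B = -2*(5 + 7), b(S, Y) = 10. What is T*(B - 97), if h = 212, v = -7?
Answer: 1109207/2501 ≈ 443.51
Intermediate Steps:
B = -24 (B = -2*12 = -24)
T = -9167/2501 (T = -9 + 3*(10/183 + 212/123) = -9 + 3*(13342/7503) = -9 + 13342/2501 = -9167/2501 ≈ -3.6653)
T*(B - 97) = -9167*(-24 - 97)/2501 = -9167/2501*(-121) = 1109207/2501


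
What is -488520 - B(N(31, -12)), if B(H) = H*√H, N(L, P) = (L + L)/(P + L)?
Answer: -488520 - 62*√1178/361 ≈ -4.8853e+5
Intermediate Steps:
N(L, P) = 2*L/(L + P) (N(L, P) = (2*L)/(L + P) = 2*L/(L + P))
B(H) = H^(3/2)
-488520 - B(N(31, -12)) = -488520 - (2*31/(31 - 12))^(3/2) = -488520 - (2*31/19)^(3/2) = -488520 - (2*31*(1/19))^(3/2) = -488520 - (62/19)^(3/2) = -488520 - 62*√1178/361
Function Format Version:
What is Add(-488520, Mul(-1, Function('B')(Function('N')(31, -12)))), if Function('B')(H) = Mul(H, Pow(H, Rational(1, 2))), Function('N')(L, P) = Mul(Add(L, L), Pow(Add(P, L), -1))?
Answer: Add(-488520, Mul(Rational(-62, 361), Pow(1178, Rational(1, 2)))) ≈ -4.8853e+5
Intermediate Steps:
Function('N')(L, P) = Mul(2, L, Pow(Add(L, P), -1)) (Function('N')(L, P) = Mul(Mul(2, L), Pow(Add(L, P), -1)) = Mul(2, L, Pow(Add(L, P), -1)))
Function('B')(H) = Pow(H, Rational(3, 2))
Add(-488520, Mul(-1, Function('B')(Function('N')(31, -12)))) = Add(-488520, Mul(-1, Pow(Mul(2, 31, Pow(Add(31, -12), -1)), Rational(3, 2)))) = Add(-488520, Mul(-1, Pow(Mul(2, 31, Pow(19, -1)), Rational(3, 2)))) = Add(-488520, Mul(-1, Pow(Mul(2, 31, Rational(1, 19)), Rational(3, 2)))) = Add(-488520, Mul(-1, Pow(Rational(62, 19), Rational(3, 2)))) = Add(-488520, Mul(-1, Mul(Rational(62, 361), Pow(1178, Rational(1, 2))))) = Add(-488520, Mul(Rational(-62, 361), Pow(1178, Rational(1, 2))))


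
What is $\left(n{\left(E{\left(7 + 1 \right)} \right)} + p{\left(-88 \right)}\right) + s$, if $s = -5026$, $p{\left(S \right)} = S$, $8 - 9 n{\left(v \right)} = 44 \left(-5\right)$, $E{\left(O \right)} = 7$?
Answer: $- \frac{15266}{3} \approx -5088.7$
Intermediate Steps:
$n{\left(v \right)} = \frac{76}{3}$ ($n{\left(v \right)} = \frac{8}{9} - \frac{44 \left(-5\right)}{9} = \frac{8}{9} - - \frac{220}{9} = \frac{8}{9} + \frac{220}{9} = \frac{76}{3}$)
$\left(n{\left(E{\left(7 + 1 \right)} \right)} + p{\left(-88 \right)}\right) + s = \left(\frac{76}{3} - 88\right) - 5026 = - \frac{188}{3} - 5026 = - \frac{15266}{3}$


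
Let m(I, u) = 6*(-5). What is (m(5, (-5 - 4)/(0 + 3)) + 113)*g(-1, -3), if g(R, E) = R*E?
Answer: 249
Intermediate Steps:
g(R, E) = E*R
m(I, u) = -30
(m(5, (-5 - 4)/(0 + 3)) + 113)*g(-1, -3) = (-30 + 113)*(-3*(-1)) = 83*3 = 249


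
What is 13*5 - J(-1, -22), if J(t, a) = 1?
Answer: 64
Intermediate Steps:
13*5 - J(-1, -22) = 13*5 - 1*1 = 65 - 1 = 64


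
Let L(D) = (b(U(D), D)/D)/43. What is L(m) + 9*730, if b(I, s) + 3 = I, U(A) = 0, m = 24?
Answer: 2260079/344 ≈ 6570.0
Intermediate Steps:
b(I, s) = -3 + I
L(D) = -3/(43*D) (L(D) = ((-3 + 0)/D)/43 = -3/D*(1/43) = -3/(43*D))
L(m) + 9*730 = -3/43/24 + 9*730 = -3/43*1/24 + 6570 = -1/344 + 6570 = 2260079/344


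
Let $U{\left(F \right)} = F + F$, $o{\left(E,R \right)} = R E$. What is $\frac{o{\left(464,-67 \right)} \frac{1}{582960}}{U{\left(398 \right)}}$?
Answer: $- \frac{1943}{29002260} \approx -6.6995 \cdot 10^{-5}$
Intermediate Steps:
$o{\left(E,R \right)} = E R$
$U{\left(F \right)} = 2 F$
$\frac{o{\left(464,-67 \right)} \frac{1}{582960}}{U{\left(398 \right)}} = \frac{464 \left(-67\right) \frac{1}{582960}}{2 \cdot 398} = \frac{\left(-31088\right) \frac{1}{582960}}{796} = \left(- \frac{1943}{36435}\right) \frac{1}{796} = - \frac{1943}{29002260}$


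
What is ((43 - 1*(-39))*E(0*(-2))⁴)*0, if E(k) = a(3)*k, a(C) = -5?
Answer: 0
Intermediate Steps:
E(k) = -5*k
((43 - 1*(-39))*E(0*(-2))⁴)*0 = ((43 - 1*(-39))*(-0*(-2))⁴)*0 = ((43 + 39)*(-5*0)⁴)*0 = (82*0⁴)*0 = (82*0)*0 = 0*0 = 0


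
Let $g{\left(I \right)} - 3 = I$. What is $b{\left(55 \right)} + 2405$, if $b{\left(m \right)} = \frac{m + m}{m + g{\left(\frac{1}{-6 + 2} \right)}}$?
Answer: $\frac{50545}{21} \approx 2406.9$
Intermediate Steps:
$g{\left(I \right)} = 3 + I$
$b{\left(m \right)} = \frac{2 m}{\frac{11}{4} + m}$ ($b{\left(m \right)} = \frac{m + m}{m + \left(3 + \frac{1}{-6 + 2}\right)} = \frac{2 m}{m + \left(3 + \frac{1}{-4}\right)} = \frac{2 m}{m + \left(3 - \frac{1}{4}\right)} = \frac{2 m}{m + \frac{11}{4}} = \frac{2 m}{\frac{11}{4} + m}$)
$b{\left(55 \right)} + 2405 = 8 \cdot 55 \frac{1}{11 + 4 \cdot 55} + 2405 = 8 \cdot 55 \frac{1}{11 + 220} + 2405 = 8 \cdot 55 \cdot \frac{1}{231} + 2405 = \frac{40}{21} + 2405 = \frac{50545}{21}$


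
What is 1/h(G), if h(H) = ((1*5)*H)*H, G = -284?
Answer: 1/403280 ≈ 2.4797e-6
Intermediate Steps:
h(H) = 5*H² (h(H) = (5*H)*H = 5*H²)
1/h(G) = 1/(5*(-284)²) = 1/(5*80656) = 1/403280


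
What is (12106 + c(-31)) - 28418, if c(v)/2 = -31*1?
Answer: -16374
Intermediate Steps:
c(v) = -62 (c(v) = 2*(-31*1) = 2*(-31) = -62)
(12106 + c(-31)) - 28418 = (12106 - 62) - 28418 = 12044 - 28418 = -16374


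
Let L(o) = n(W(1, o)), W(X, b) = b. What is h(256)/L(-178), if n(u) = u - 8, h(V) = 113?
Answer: -113/186 ≈ -0.60753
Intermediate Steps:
n(u) = -8 + u
L(o) = -8 + o
h(256)/L(-178) = 113/(-8 - 178) = 113/(-186) = 113*(-1/186) = -113/186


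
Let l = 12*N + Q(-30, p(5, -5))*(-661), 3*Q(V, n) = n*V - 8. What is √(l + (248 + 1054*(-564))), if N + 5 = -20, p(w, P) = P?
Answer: 7*I*√114942/3 ≈ 791.07*I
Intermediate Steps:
N = -25 (N = -5 - 20 = -25)
Q(V, n) = -8/3 + V*n/3 (Q(V, n) = (n*V - 8)/3 = (V*n - 8)/3 = (-8 + V*n)/3 = -8/3 + V*n/3)
l = -94762/3 (l = 12*(-25) + (-8/3 + (⅓)*(-30)*(-5))*(-661) = -300 + (-8/3 + 50)*(-661) = -300 + (142/3)*(-661) = -300 - 93862/3 = -94762/3 ≈ -31587.)
√(l + (248 + 1054*(-564))) = √(-94762/3 + (248 + 1054*(-564))) = √(-94762/3 + (248 - 594456)) = √(-94762/3 - 594208) = √(-1877386/3) = 7*I*√114942/3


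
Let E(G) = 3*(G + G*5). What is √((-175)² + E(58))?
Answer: √31669 ≈ 177.96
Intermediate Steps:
E(G) = 18*G (E(G) = 3*(G + 5*G) = 3*(6*G) = 18*G)
√((-175)² + E(58)) = √((-175)² + 18*58) = √(30625 + 1044) = √31669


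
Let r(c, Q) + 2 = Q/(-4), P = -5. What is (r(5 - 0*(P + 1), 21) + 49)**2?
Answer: 27889/16 ≈ 1743.1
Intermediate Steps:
r(c, Q) = -2 - Q/4 (r(c, Q) = -2 + Q/(-4) = -2 + Q*(-1/4) = -2 - Q/4)
(r(5 - 0*(P + 1), 21) + 49)**2 = ((-2 - 1/4*21) + 49)**2 = ((-2 - 21/4) + 49)**2 = (-29/4 + 49)**2 = (167/4)**2 = 27889/16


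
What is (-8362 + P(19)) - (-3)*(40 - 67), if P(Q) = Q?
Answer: -8424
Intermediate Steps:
(-8362 + P(19)) - (-3)*(40 - 67) = (-8362 + 19) - (-3)*(40 - 67) = -8343 - (-3)*(-27) = -8343 - 1*81 = -8343 - 81 = -8424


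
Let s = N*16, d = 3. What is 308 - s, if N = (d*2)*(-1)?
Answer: 404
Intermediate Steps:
N = -6 (N = (3*2)*(-1) = 6*(-1) = -6)
s = -96 (s = -6*16 = -96)
308 - s = 308 - 1*(-96) = 308 + 96 = 404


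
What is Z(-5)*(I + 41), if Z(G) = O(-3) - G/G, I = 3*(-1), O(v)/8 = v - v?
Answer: -38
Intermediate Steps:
O(v) = 0 (O(v) = 8*(v - v) = 8*0 = 0)
I = -3
Z(G) = -1 (Z(G) = 0 - G/G = 0 - 1*1 = 0 - 1 = -1)
Z(-5)*(I + 41) = -(-3 + 41) = -1*38 = -38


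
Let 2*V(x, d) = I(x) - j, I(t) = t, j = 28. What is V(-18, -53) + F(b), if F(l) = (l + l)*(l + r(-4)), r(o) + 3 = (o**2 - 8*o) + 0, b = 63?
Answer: 13585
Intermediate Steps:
r(o) = -3 + o**2 - 8*o (r(o) = -3 + ((o**2 - 8*o) + 0) = -3 + (o**2 - 8*o) = -3 + o**2 - 8*o)
V(x, d) = -14 + x/2 (V(x, d) = (x - 1*28)/2 = (x - 28)/2 = (-28 + x)/2 = -14 + x/2)
F(l) = 2*l*(45 + l) (F(l) = (l + l)*(l + (-3 + (-4)**2 - 8*(-4))) = (2*l)*(l + (-3 + 16 + 32)) = (2*l)*(l + 45) = (2*l)*(45 + l) = 2*l*(45 + l))
V(-18, -53) + F(b) = (-14 + (1/2)*(-18)) + 2*63*(45 + 63) = (-14 - 9) + 2*63*108 = -23 + 13608 = 13585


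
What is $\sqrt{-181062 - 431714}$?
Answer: $2 i \sqrt{153194} \approx 782.8 i$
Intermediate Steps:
$\sqrt{-181062 - 431714} = \sqrt{-612776} = 2 i \sqrt{153194}$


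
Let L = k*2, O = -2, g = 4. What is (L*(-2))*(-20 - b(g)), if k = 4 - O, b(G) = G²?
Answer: 864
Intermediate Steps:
k = 6 (k = 4 - 1*(-2) = 4 + 2 = 6)
L = 12 (L = 6*2 = 12)
(L*(-2))*(-20 - b(g)) = (12*(-2))*(-20 - 1*4²) = -24*(-20 - 1*16) = -24*(-20 - 16) = -24*(-36) = 864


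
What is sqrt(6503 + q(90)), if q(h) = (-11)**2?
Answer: 12*sqrt(46) ≈ 81.388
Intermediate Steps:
q(h) = 121
sqrt(6503 + q(90)) = sqrt(6503 + 121) = sqrt(6624) = 12*sqrt(46)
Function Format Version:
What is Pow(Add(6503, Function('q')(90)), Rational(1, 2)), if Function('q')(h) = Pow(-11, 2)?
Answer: Mul(12, Pow(46, Rational(1, 2))) ≈ 81.388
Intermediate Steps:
Function('q')(h) = 121
Pow(Add(6503, Function('q')(90)), Rational(1, 2)) = Pow(Add(6503, 121), Rational(1, 2)) = Pow(6624, Rational(1, 2)) = Mul(12, Pow(46, Rational(1, 2)))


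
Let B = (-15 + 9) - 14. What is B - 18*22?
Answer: -416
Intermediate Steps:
B = -20 (B = -6 - 14 = -20)
B - 18*22 = -20 - 18*22 = -20 - 396 = -416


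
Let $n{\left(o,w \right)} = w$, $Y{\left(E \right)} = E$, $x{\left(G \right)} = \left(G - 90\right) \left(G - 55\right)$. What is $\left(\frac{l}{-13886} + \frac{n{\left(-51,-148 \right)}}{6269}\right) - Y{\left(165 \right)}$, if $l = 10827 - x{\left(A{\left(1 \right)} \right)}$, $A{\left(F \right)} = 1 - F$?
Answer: $- \frac{14402368151}{87051334} \approx -165.45$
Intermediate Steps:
$x{\left(G \right)} = \left(-90 + G\right) \left(-55 + G\right)$
$l = 5877$ ($l = 10827 - \left(4950 + \left(1 - 1\right)^{2} - 145 \left(1 - 1\right)\right) = 10827 - \left(4950 + 0^{2} - 0\right) = 10827 - \left(4950 + 0 + 0\right) = 10827 - 4950 = 5877$)
$\left(\frac{l}{-13886} + \frac{n{\left(-51,-148 \right)}}{6269}\right) - Y{\left(165 \right)} = \left(\frac{5877}{-13886} - \frac{148}{6269}\right) - 165 = \left(5877 \left(- \frac{1}{13886}\right) - \frac{148}{6269}\right) - 165 = \left(- \frac{5877}{13886} - \frac{148}{6269}\right) - 165 = - \frac{38898041}{87051334} - 165 = - \frac{14402368151}{87051334}$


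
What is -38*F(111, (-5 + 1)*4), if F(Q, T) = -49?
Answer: 1862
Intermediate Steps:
-38*F(111, (-5 + 1)*4) = -38*(-49) = 1862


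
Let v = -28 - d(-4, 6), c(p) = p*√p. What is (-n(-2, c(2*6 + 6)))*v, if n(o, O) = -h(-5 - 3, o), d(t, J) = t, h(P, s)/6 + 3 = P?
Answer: 1584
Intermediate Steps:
h(P, s) = -18 + 6*P
c(p) = p^(3/2)
n(o, O) = 66 (n(o, O) = -(-18 + 6*(-5 - 3)) = -(-18 + 6*(-8)) = -(-18 - 48) = -1*(-66) = 66)
v = -24 (v = -28 - 1*(-4) = -28 + 4 = -24)
(-n(-2, c(2*6 + 6)))*v = -1*66*(-24) = -66*(-24) = 1584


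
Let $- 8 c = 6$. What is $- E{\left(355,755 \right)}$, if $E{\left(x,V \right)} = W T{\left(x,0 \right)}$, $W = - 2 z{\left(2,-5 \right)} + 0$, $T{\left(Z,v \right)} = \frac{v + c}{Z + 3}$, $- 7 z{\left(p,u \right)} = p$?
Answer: $\frac{3}{2506} \approx 0.0011971$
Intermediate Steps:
$c = - \frac{3}{4}$ ($c = \left(- \frac{1}{8}\right) 6 = - \frac{3}{4} \approx -0.75$)
$z{\left(p,u \right)} = - \frac{p}{7}$
$T{\left(Z,v \right)} = \frac{- \frac{3}{4} + v}{3 + Z}$ ($T{\left(Z,v \right)} = \frac{v - \frac{3}{4}}{Z + 3} = \frac{- \frac{3}{4} + v}{3 + Z}$)
$W = \frac{4}{7}$ ($W = - 2 \left(\left(- \frac{1}{7}\right) 2\right) + 0 = \left(-2\right) \left(- \frac{2}{7}\right) + 0 = \frac{4}{7} + 0 = \frac{4}{7} \approx 0.57143$)
$E{\left(x,V \right)} = - \frac{3}{7 \left(3 + x\right)}$ ($E{\left(x,V \right)} = \frac{4 \frac{- \frac{3}{4} + 0}{3 + x}}{7} = \frac{4 \frac{1}{3 + x} \left(- \frac{3}{4}\right)}{7} = \frac{4 \left(- \frac{3}{4 \left(3 + x\right)}\right)}{7} = - \frac{3}{7 \left(3 + x\right)}$)
$- E{\left(355,755 \right)} = - \frac{-3}{21 + 7 \cdot 355} = - \frac{-3}{21 + 2485} = - \frac{-3}{2506} = \left(-1\right) \left(- \frac{3}{2506}\right) = \frac{3}{2506}$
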